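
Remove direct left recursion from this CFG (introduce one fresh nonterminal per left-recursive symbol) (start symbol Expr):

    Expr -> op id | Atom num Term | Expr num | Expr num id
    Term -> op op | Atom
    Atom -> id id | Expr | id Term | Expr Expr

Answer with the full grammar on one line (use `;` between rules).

Expr -> op id Expr1 | Atom num Term Expr1; Term -> op op | Atom; Atom -> id id | Expr | id Term | Expr Expr; Expr1 -> num Expr1 | num id Expr1 | eps

Expr is directly left-recursive.
For Expr: α = {num, num id}, β = {op id, Atom num Term}. Rewrite as Expr → β Expr1 and Expr1 → α Expr1 | ε.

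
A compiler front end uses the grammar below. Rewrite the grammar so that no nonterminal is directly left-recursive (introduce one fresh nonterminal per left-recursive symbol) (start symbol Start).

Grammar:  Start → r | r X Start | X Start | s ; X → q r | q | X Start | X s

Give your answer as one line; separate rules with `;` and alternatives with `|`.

Start → r | r X Start | X Start | s; X → q r X1 | q X1; X1 → Start X1 | s X1 | ε

Directly left-recursive nonterminal: X.
For X: α = {Start, s}, β = {q r, q}. Rewrite as X → β X1 and X1 → α X1 | ε.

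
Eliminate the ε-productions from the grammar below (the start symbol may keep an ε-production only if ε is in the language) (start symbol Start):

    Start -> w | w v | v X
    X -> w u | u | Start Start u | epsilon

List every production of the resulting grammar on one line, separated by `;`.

The nullable symbols are {X}.
ε ∉ L(G), so no ε-production is kept.
For each production, add variants omitting each subset of nullable occurrences: Start → v X gives v X | v.

Start -> w | w v | v X | v; X -> w u | u | Start Start u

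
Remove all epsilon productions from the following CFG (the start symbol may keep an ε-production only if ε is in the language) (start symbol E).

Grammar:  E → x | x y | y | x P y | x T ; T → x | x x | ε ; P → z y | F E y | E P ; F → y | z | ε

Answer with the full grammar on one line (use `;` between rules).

E → x | x y | y | x P y | x T; T → x | x x; P → z y | F E y | E y | E P; F → y | z

The nullable symbols are {F, T}.
ε ∉ L(G), so no ε-production is kept.
For each production, add variants omitting each subset of nullable occurrences: P → F E y gives F E y | E y.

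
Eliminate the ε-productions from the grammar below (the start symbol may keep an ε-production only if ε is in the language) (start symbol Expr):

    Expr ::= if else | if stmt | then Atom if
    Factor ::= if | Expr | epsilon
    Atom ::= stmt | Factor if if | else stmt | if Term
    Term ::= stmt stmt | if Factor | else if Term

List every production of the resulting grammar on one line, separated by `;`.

Nullable nonterminals: {Factor}.
ε ∉ L(G), so no ε-production is kept.
For each production, add variants omitting each subset of nullable occurrences: Atom → Factor if if gives Factor if if | if if. Term → if Factor gives if Factor | if.

Expr ::= if else | if stmt | then Atom if; Factor ::= if | Expr; Atom ::= stmt | Factor if if | if if | else stmt | if Term; Term ::= stmt stmt | if Factor | if | else if Term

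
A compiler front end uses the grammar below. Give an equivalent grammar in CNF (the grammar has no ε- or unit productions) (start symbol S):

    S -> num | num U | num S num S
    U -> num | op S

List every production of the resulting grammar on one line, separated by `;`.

S -> num | X1 U | X1 Y1; U -> num | X2 S; X1 -> num; X2 -> op; Y1 -> S Y2; Y2 -> X1 S

Introduce a nonterminal for each terminal appearing in a rule of length ≥ 2: X1 → num, X2 → op.
Binarize each right-hand side of length ≥ 3 by chaining fresh nonterminals (Y1, Y2, …): affected rules were S → X1 S X1 S.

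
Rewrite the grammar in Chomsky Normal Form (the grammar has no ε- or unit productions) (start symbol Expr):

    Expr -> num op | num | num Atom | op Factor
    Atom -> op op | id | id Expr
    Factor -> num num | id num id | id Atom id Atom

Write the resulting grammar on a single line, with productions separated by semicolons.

Expr -> X1 X2 | num | X1 Atom | X2 Factor; Atom -> X2 X2 | id | X3 Expr; Factor -> X1 X1 | X3 Y1 | X3 Y2; X1 -> num; X2 -> op; X3 -> id; Y1 -> X1 X3; Y2 -> Atom Y3; Y3 -> X3 Atom

Introduce a nonterminal for each terminal appearing in a rule of length ≥ 2: X1 → num, X2 → op, X3 → id.
Binarize each right-hand side of length ≥ 3 by chaining fresh nonterminals (Y1, Y2, …): affected rules were Factor → X3 X1 X3; Factor → X3 Atom X3 Atom.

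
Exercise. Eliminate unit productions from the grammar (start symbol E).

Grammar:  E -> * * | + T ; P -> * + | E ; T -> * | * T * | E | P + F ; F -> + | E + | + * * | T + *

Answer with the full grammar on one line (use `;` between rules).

Unit pairs: P ⇒* {E}; T ⇒* {E}.
For every A with A ⇒* B via unit rules, add B's non-unit alternatives to A; then delete every rule of the form X → Y.

E -> * * | + T; P -> * * | + T | * +; T -> * * | + T | * | * T * | P + F; F -> + | E + | + * * | T + *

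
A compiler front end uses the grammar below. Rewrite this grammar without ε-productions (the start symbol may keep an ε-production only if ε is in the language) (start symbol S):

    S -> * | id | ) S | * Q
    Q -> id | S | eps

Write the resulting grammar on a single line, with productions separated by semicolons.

Nullable nonterminals: {Q}.
ε ∉ L(G), so no ε-production is kept.

S -> * | id | ) S | * Q; Q -> id | S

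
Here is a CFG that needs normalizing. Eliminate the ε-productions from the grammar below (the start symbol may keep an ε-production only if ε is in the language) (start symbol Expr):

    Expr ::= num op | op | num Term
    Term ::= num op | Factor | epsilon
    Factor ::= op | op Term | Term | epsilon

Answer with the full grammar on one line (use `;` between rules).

The nullable symbols are {Factor, Term}.
ε ∉ L(G), so no ε-production is kept.
Expand every rule over subsets of its nullable positions: Expr → num Term gives num Term | num.

Expr ::= num op | op | num Term | num; Term ::= num op | Factor; Factor ::= op | op Term | Term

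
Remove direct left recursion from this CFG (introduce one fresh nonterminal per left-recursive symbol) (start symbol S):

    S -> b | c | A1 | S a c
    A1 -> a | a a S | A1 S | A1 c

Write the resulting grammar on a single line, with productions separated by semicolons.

Directly left-recursive nonterminals: S, A1.
For S: α = {a c}, β = {b, c, A1}. Rewrite as S → β S' and S' → α S' | ε.
For A1: α = {S, c}, β = {a, a a S}. Rewrite as A1 → β A1' and A1' → α A1' | ε.

S -> b S' | c S' | A1 S'; A1 -> a A1' | a a S A1'; S' -> a c S' | eps; A1' -> S A1' | c A1' | eps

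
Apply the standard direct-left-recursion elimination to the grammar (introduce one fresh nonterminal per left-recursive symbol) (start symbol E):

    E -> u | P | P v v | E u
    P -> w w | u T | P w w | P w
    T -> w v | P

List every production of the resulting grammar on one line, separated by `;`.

E -> u E' | P E' | P v v E'; P -> w w P' | u T P'; T -> w v | P; E' -> u E' | ε; P' -> w w P' | w P' | ε

E, P are directly left-recursive.
For E: α = {u}, β = {u, P, P v v}. Rewrite as E → β E' and E' → α E' | ε.
For P: α = {w w, w}, β = {w w, u T}. Rewrite as P → β P' and P' → α P' | ε.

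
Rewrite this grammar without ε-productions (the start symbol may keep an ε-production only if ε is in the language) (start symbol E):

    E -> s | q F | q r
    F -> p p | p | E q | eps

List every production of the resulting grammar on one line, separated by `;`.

E -> s | q F | q | q r; F -> p p | p | E q

The nullable symbols are {F}.
ε ∉ L(G), so no ε-production is kept.
For each production, add variants omitting each subset of nullable occurrences: E → q F gives q F | q.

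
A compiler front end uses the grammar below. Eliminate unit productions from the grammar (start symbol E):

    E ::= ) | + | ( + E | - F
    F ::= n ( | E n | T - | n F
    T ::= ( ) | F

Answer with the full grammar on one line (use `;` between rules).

Unit pairs: T ⇒* {F}.
Replace each nonterminal's rules with the union of the non-unit rules of every nonterminal it unit-derives.

E ::= ) | + | ( + E | - F; F ::= n ( | E n | T - | n F; T ::= n ( | E n | T - | n F | ( )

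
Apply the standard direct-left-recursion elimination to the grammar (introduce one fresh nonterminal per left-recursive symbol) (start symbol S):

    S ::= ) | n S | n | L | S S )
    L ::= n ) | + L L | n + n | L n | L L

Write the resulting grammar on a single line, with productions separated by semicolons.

Left recursion appears on S, L.
For S: α = {S )}, β = {), n S, n, L}. Rewrite as S → β S' and S' → α S' | ε.
For L: α = {n, L}, β = {n ), + L L, n + n}. Rewrite as L → β L' and L' → α L' | ε.

S ::= ) S' | n S S' | n S' | L S'; L ::= n ) L' | + L L L' | n + n L'; S' ::= S ) S' | ε; L' ::= n L' | L L' | ε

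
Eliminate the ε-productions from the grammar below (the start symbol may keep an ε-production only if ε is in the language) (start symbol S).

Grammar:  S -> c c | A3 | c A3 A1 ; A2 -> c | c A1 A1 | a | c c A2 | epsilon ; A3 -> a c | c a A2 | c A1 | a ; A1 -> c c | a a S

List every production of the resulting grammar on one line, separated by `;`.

S -> c c | A3 | c A3 A1; A2 -> c | c A1 A1 | a | c c A2 | c c; A3 -> a c | c a A2 | c a | c A1 | a; A1 -> c c | a a S

Nullable set = {A2}.
ε ∉ L(G), so no ε-production is kept.
For each production, add variants omitting each subset of nullable occurrences: A2 → c c A2 gives c c A2 | c c. A3 → c a A2 gives c a A2 | c a.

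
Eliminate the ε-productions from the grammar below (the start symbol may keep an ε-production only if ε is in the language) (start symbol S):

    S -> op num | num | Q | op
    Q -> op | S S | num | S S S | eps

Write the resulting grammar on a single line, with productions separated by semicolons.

Nullable set = {Q, S}.
ε ∈ L(G) since S is nullable, so keep S → ε.
Add the nullable-subset variants: Q → S S gives S S | S.

S -> op num | num | Q | op | eps; Q -> op | S S | S | num | S S S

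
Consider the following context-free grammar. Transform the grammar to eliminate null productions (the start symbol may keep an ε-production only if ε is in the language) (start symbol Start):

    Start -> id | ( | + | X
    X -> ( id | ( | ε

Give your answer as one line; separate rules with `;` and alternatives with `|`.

Start -> id | ( | + | X | ε; X -> ( id | (

The nullable symbols are {Start, X}.
ε ∈ L(G) since Start is nullable, so keep Start → ε.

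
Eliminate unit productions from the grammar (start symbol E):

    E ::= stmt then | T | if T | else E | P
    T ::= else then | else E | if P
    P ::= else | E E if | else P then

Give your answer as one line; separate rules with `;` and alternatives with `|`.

E ::= stmt then | if T | else E | else | E E if | else P then | else then | if P; T ::= else then | else E | if P; P ::= else | E E if | else P then

Unit pairs: E ⇒* {P, T}.
For every A with A ⇒* B via unit rules, add B's non-unit alternatives to A; then delete every rule of the form X → Y.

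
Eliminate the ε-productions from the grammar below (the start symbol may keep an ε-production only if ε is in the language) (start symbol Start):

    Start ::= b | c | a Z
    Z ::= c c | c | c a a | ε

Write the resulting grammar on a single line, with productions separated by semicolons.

Start ::= b | c | a Z | a; Z ::= c c | c | c a a

The nullable symbols are {Z}.
ε ∉ L(G), so no ε-production is kept.
For each production, add variants omitting each subset of nullable occurrences: Start → a Z gives a Z | a.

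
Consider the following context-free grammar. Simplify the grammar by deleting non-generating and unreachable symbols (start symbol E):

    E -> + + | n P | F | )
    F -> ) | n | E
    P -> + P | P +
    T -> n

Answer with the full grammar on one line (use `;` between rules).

E -> + + | F | ); F -> ) | n | E

Generating nonterminals: {E, F, T}.
Reachable from E after that: {E, F}.
Removed useless symbols: {P, T} and every production mentioning them.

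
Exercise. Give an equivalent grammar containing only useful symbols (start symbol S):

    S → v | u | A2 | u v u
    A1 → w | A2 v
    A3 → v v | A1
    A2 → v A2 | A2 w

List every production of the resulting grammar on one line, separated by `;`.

Generating nonterminals: {A1, A3, S}.
Reachable from S after that: {S}.
Removed useless symbols: {A1, A2, A3} and every production mentioning them.

S → v | u | u v u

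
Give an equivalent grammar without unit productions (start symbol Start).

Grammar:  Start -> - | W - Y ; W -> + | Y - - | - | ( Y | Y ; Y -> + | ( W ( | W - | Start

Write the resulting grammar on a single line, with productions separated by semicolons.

Start -> - | W - Y; W -> - | W - Y | + | ( W ( | W - | Y - - | ( Y; Y -> - | W - Y | + | ( W ( | W -

Unit pairs: W ⇒* {Start, Y}; Y ⇒* {Start}.
Replace each nonterminal's rules with the union of the non-unit rules of every nonterminal it unit-derives.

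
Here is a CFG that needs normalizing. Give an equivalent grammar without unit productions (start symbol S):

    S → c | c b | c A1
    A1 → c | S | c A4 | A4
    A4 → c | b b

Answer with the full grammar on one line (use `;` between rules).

S → c | c b | c A1; A1 → c | b b | c A4 | c b | c A1; A4 → c | b b

Unit pairs: A1 ⇒* {A4, S}.
For each unit pair (A, B), copy every non-unit production of B to A, then drop all unit productions.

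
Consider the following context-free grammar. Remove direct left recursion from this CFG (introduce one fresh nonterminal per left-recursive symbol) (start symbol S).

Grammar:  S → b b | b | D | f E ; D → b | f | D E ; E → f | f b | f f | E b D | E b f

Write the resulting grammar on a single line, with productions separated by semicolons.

Directly left-recursive nonterminals: D, E.
For D: α = {E}, β = {b, f}. Rewrite as D → β D' and D' → α D' | ε.
For E: α = {b D, b f}, β = {f, f b, f f}. Rewrite as E → β E' and E' → α E' | ε.

S → b b | b | D | f E; D → b D' | f D'; E → f E' | f b E' | f f E'; D' → E D' | ε; E' → b D E' | b f E' | ε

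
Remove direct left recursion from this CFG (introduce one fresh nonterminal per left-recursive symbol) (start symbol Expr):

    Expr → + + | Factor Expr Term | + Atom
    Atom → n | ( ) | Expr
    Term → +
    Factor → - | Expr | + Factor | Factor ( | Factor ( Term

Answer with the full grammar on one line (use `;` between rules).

Directly left-recursive nonterminal: Factor.
For Factor: α = {(, ( Term}, β = {-, Expr, + Factor}. Rewrite as Factor → β Factor1 and Factor1 → α Factor1 | ε.

Expr → + + | Factor Expr Term | + Atom; Atom → n | ( ) | Expr; Term → +; Factor → - Factor1 | Expr Factor1 | + Factor Factor1; Factor1 → ( Factor1 | ( Term Factor1 | ε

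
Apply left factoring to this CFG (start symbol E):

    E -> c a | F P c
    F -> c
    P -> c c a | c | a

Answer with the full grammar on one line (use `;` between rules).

P has alternatives sharing prefix 'c': factor to P → c P' with P' → c a | ε.

E -> c a | F P c; F -> c; P -> a | c P'; P' -> c a | ε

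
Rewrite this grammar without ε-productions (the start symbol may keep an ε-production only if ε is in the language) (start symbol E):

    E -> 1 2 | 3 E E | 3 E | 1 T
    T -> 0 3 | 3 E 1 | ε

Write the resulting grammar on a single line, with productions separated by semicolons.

E -> 1 2 | 3 E E | 3 E | 1 T | 1; T -> 0 3 | 3 E 1

Nullable set = {T}.
ε ∉ L(G), so no ε-production is kept.
Expand every rule over subsets of its nullable positions: E → 1 T gives 1 T | 1.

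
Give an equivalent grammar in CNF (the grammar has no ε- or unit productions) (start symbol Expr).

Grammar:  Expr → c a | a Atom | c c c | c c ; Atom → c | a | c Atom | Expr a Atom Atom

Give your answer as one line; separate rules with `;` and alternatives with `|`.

Expr → X1 X2 | X2 Atom | X1 Y1 | X1 X1; Atom → c | a | X1 Atom | Expr Y2; X1 → c; X2 → a; Y1 → X1 X1; Y2 → X2 Y3; Y3 → Atom Atom

Introduce a nonterminal for each terminal appearing in a rule of length ≥ 2: X1 → c, X2 → a.
Binarize each right-hand side of length ≥ 3 by chaining fresh nonterminals (Y1, Y2, …): affected rules were Expr → X1 X1 X1; Atom → Expr X2 Atom Atom.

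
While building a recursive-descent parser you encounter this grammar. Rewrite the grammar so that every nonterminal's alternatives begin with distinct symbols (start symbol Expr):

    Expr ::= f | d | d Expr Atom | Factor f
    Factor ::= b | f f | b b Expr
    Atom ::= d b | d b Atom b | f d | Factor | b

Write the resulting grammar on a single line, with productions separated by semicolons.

Expr has alternatives sharing prefix 'd': factor to Expr → d Expr1 with Expr1 → ε | Expr Atom.
Factor has alternatives sharing prefix 'b': factor to Factor → b Factor1 with Factor1 → ε | b Expr.
Atom has alternatives sharing prefix 'd b': factor to Atom → d b Atom1 with Atom1 → ε | Atom b.

Expr ::= f | Factor f | d Expr1; Factor ::= f f | b Factor1; Atom ::= f d | Factor | b | d b Atom1; Expr1 ::= ε | Expr Atom; Factor1 ::= ε | b Expr; Atom1 ::= ε | Atom b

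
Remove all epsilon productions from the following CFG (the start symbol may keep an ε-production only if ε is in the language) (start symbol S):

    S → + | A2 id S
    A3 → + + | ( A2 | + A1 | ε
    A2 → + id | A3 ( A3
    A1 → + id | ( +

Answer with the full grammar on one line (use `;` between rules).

Nullable nonterminals: {A3}.
ε ∉ L(G), so no ε-production is kept.
Expand every rule over subsets of its nullable positions: A2 → A3 ( A3 gives A3 ( A3 | A3 ( | ( A3 | (.

S → + | A2 id S; A3 → + + | ( A2 | + A1; A2 → + id | A3 ( A3 | A3 ( | ( A3 | (; A1 → + id | ( +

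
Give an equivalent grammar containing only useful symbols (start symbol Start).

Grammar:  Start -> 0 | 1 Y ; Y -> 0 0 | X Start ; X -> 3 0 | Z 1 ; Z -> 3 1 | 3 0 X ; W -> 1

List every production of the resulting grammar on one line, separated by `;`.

Generating nonterminals: {Start, W, X, Y, Z}.
Reachable from Start after that: {Start, X, Y, Z}.
Removed useless symbols: {W} and every production mentioning them.

Start -> 0 | 1 Y; Y -> 0 0 | X Start; X -> 3 0 | Z 1; Z -> 3 1 | 3 0 X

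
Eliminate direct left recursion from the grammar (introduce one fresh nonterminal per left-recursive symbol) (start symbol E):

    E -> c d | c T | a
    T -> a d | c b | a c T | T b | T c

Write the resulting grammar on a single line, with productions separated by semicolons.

Left recursion appears on T.
For T: α = {b, c}, β = {a d, c b, a c T}. Rewrite as T → β T' and T' → α T' | ε.

E -> c d | c T | a; T -> a d T' | c b T' | a c T T'; T' -> b T' | c T' | eps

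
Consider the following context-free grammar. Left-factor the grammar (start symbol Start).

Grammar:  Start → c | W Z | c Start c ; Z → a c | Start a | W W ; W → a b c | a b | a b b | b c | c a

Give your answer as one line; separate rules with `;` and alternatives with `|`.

Start has alternatives sharing prefix 'c': factor to Start → c Start1 with Start1 → ε | Start c.
W has alternatives sharing prefix 'a b': factor to W → a b W1 with W1 → c | ε | b.

Start → W Z | c Start1; Z → a c | Start a | W W; W → b c | c a | a b W1; Start1 → ε | Start c; W1 → c | ε | b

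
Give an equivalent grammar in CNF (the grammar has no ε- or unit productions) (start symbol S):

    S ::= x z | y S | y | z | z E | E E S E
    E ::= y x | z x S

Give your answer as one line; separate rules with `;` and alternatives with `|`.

Introduce a nonterminal for each terminal appearing in a rule of length ≥ 2: X1 → x, X2 → z, X3 → y.
Binarize each right-hand side of length ≥ 3 by chaining fresh nonterminals (Y1, Y2, …): affected rules were S → E E S E; E → X2 X1 S.

S ::= X1 X2 | X3 S | y | z | X2 E | E Y1; E ::= X3 X1 | X2 Y3; X1 ::= x; X2 ::= z; X3 ::= y; Y1 ::= E Y2; Y2 ::= S E; Y3 ::= X1 S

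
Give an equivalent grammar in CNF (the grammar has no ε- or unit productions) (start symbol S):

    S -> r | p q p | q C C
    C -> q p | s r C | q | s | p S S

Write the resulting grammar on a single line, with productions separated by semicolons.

S -> r | X1 Y1 | X2 Y2; C -> X2 X1 | X3 Y3 | q | s | X1 Y4; X1 -> p; X2 -> q; X3 -> s; X4 -> r; Y1 -> X2 X1; Y2 -> C C; Y3 -> X4 C; Y4 -> S S

Introduce a nonterminal for each terminal appearing in a rule of length ≥ 2: X1 → p, X2 → q, X3 → s, X4 → r.
Binarize each right-hand side of length ≥ 3 by chaining fresh nonterminals (Y1, Y2, …): affected rules were S → X1 X2 X1; S → X2 C C; C → X3 X4 C; C → X1 S S.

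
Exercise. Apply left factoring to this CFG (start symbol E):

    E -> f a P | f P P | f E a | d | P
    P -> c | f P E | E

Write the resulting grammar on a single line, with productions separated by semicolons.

E -> d | P | f E'; P -> c | f P E | E; E' -> a P | P P | E a

E has alternatives sharing prefix 'f': factor to E → f E' with E' → a P | P P | E a.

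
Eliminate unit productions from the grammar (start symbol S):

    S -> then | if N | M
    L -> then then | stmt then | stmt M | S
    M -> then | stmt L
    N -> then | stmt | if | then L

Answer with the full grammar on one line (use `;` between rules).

Unit pairs: L ⇒* {M, S}; S ⇒* {M}.
Replace each nonterminal's rules with the union of the non-unit rules of every nonterminal it unit-derives.

S -> then | if N | stmt L; L -> then then | stmt then | stmt M | then | if N | stmt L; M -> then | stmt L; N -> then | stmt | if | then L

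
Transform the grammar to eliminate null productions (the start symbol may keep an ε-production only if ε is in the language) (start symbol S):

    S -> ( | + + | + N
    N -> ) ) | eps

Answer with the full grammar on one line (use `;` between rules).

S -> ( | + + | + N | +; N -> ) )

Nullable nonterminals: {N}.
ε ∉ L(G), so no ε-production is kept.
Add the nullable-subset variants: S → + N gives + N | +.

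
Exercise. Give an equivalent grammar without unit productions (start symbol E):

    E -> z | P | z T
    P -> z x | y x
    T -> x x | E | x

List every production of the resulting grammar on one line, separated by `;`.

E -> z | z T | z x | y x; P -> z x | y x; T -> z | z T | z x | y x | x x | x

Unit pairs: E ⇒* {P}; T ⇒* {E, P}.
Replace each nonterminal's rules with the union of the non-unit rules of every nonterminal it unit-derives.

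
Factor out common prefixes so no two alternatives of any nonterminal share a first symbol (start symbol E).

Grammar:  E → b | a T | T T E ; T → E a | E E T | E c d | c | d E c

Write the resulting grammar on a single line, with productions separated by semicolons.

E → b | a T | T T E; T → c | d E c | E T'; T' → a | E T | c d

T has alternatives sharing prefix 'E': factor to T → E T' with T' → a | E T | c d.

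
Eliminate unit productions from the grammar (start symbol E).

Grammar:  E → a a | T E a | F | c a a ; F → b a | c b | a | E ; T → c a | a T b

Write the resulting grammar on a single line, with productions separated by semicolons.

E → a a | T E a | c a a | b a | c b | a; F → a a | T E a | c a a | b a | c b | a; T → c a | a T b

Unit pairs: E ⇒* {F}; F ⇒* {E}.
For each unit pair (A, B), copy every non-unit production of B to A, then drop all unit productions.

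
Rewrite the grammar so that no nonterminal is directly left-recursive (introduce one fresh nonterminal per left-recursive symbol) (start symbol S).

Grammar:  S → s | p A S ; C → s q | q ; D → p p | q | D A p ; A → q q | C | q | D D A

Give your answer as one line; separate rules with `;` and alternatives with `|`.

S → s | p A S; C → s q | q; D → p p D' | q D'; A → q q | C | q | D D A; D' → A p D' | ε

D is directly left-recursive.
For D: α = {A p}, β = {p p, q}. Rewrite as D → β D' and D' → α D' | ε.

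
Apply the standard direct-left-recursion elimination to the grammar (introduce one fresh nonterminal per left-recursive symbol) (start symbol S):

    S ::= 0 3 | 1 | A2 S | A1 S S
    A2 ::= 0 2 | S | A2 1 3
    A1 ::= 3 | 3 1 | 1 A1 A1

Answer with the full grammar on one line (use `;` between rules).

S ::= 0 3 | 1 | A2 S | A1 S S; A2 ::= 0 2 A2' | S A2'; A1 ::= 3 | 3 1 | 1 A1 A1; A2' ::= 1 3 A2' | ε

Directly left-recursive nonterminal: A2.
For A2: α = {1 3}, β = {0 2, S}. Rewrite as A2 → β A2' and A2' → α A2' | ε.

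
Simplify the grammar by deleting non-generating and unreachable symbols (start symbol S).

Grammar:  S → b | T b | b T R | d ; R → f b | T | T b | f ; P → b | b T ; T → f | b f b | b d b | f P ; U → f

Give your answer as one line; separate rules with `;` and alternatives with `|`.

Generating nonterminals: {P, R, S, T, U}.
Reachable from S after that: {P, R, S, T}.
Removed useless symbols: {U} and every production mentioning them.

S → b | T b | b T R | d; R → f b | T | T b | f; P → b | b T; T → f | b f b | b d b | f P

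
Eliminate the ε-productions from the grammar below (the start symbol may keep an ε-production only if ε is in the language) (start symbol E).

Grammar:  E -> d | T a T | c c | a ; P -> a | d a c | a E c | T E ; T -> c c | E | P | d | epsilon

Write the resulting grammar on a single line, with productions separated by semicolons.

Nullable nonterminals: {T}.
ε ∉ L(G), so no ε-production is kept.
Expand every rule over subsets of its nullable positions: E → T a T gives T a T | T a | a T | a. P → T E gives T E | E.

E -> d | T a T | T a | a T | a | c c; P -> a | d a c | a E c | T E | E; T -> c c | E | P | d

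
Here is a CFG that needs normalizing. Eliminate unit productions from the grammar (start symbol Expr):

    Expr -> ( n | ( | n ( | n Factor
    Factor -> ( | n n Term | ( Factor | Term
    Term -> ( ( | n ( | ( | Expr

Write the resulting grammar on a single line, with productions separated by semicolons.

Unit pairs: Factor ⇒* {Expr, Term}; Term ⇒* {Expr}.
Replace each nonterminal's rules with the union of the non-unit rules of every nonterminal it unit-derives.

Expr -> ( n | ( | n ( | n Factor; Factor -> ( ( | n ( | ( | n n Term | ( Factor | ( n | n Factor; Term -> ( ( | n ( | ( | ( n | n Factor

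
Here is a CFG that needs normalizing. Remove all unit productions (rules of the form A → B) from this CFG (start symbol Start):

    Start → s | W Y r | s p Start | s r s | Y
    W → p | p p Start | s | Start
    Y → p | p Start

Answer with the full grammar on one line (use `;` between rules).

Unit pairs: Start ⇒* {Y}; W ⇒* {Start, Y}.
For each unit pair (A, B), copy every non-unit production of B to A, then drop all unit productions.

Start → s | W Y r | s p Start | s r s | p | p Start; W → s | W Y r | s p Start | s r s | p | p Start | p p Start; Y → p | p Start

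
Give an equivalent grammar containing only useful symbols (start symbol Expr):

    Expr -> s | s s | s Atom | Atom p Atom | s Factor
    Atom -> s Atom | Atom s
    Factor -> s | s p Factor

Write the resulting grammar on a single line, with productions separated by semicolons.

Expr -> s | s s | s Factor; Factor -> s | s p Factor

Generating nonterminals: {Expr, Factor}.
Reachable from Expr after that: {Expr, Factor}.
Removed useless symbols: {Atom} and every production mentioning them.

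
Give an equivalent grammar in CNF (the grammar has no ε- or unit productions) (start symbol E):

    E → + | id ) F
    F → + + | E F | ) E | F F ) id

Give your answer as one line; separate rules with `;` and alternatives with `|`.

E → + | X1 Y1; F → X3 X3 | E F | X2 E | F Y2; X1 → id; X2 → ); X3 → +; Y1 → X2 F; Y2 → F Y3; Y3 → X2 X1

Introduce a nonterminal for each terminal appearing in a rule of length ≥ 2: X1 → id, X2 → ), X3 → +.
Binarize each right-hand side of length ≥ 3 by chaining fresh nonterminals (Y1, Y2, …): affected rules were E → X1 X2 F; F → F F X2 X1.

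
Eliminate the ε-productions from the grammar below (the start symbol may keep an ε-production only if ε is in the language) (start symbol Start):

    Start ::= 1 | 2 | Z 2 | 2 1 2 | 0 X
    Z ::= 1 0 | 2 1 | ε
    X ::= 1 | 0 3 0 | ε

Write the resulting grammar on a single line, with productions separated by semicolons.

Start ::= 1 | 2 | Z 2 | 2 1 2 | 0 X | 0; Z ::= 1 0 | 2 1; X ::= 1 | 0 3 0

Nullable set = {X, Z}.
ε ∉ L(G), so no ε-production is kept.
Expand every rule over subsets of its nullable positions: Start → 0 X gives 0 X | 0.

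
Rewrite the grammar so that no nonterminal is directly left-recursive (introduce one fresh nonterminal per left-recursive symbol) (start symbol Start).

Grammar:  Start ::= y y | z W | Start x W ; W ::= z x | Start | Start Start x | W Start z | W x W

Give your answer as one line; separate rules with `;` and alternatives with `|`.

Start ::= y y Start1 | z W Start1; W ::= z x W1 | Start W1 | Start Start x W1; Start1 ::= x W Start1 | epsilon; W1 ::= Start z W1 | x W W1 | epsilon

Directly left-recursive nonterminals: Start, W.
For Start: α = {x W}, β = {y y, z W}. Rewrite as Start → β Start1 and Start1 → α Start1 | ε.
For W: α = {Start z, x W}, β = {z x, Start, Start Start x}. Rewrite as W → β W1 and W1 → α W1 | ε.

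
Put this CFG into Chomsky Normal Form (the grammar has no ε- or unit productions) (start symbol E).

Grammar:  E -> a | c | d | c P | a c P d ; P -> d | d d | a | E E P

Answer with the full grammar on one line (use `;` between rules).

Introduce a nonterminal for each terminal appearing in a rule of length ≥ 2: X1 → c, X2 → a, X3 → d.
Binarize each right-hand side of length ≥ 3 by chaining fresh nonterminals (Y1, Y2, …): affected rules were E → X2 X1 P X3; P → E E P.

E -> a | c | d | X1 P | X2 Y1; P -> d | X3 X3 | a | E Y3; X1 -> c; X2 -> a; X3 -> d; Y1 -> X1 Y2; Y2 -> P X3; Y3 -> E P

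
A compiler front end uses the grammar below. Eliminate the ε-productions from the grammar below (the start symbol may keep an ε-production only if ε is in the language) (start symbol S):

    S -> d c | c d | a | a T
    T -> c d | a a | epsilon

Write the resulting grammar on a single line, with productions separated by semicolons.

S -> d c | c d | a | a T; T -> c d | a a

Nullable nonterminals: {T}.
ε ∉ L(G), so no ε-production is kept.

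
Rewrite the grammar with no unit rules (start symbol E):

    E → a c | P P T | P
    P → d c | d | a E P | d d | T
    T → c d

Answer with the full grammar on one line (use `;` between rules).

E → a c | P P T | d c | d | a E P | d d | c d; P → d c | d | a E P | d d | c d; T → c d

Unit pairs: E ⇒* {P, T}; P ⇒* {T}.
Replace each nonterminal's rules with the union of the non-unit rules of every nonterminal it unit-derives.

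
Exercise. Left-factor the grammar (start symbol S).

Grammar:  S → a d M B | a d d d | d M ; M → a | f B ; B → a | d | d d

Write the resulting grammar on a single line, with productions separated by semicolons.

S has alternatives sharing prefix 'a d': factor to S → a d S' with S' → M B | d d.
B has alternatives sharing prefix 'd': factor to B → d B' with B' → ε | d.

S → d M | a d S'; M → a | f B; B → a | d B'; S' → M B | d d; B' → ε | d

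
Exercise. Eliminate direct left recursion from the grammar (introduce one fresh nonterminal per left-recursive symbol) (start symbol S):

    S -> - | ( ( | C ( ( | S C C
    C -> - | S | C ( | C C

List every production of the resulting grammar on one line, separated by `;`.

S -> - S' | ( ( S' | C ( ( S'; C -> - C' | S C'; S' -> C C S' | ε; C' -> ( C' | C C' | ε

S, C are directly left-recursive.
For S: α = {C C}, β = {-, ( (, C ( (}. Rewrite as S → β S' and S' → α S' | ε.
For C: α = {(, C}, β = {-, S}. Rewrite as C → β C' and C' → α C' | ε.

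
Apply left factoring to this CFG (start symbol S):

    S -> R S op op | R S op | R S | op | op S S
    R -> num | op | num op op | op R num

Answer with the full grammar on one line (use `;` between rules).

S -> R S S' | op S''; R -> num R' | op R''; S' -> eps | op S'''; S'' -> eps | S S; R' -> eps | op op; R'' -> eps | R num; S''' -> op | eps

S has alternatives sharing prefix 'R S': factor to S → R S S' with S' → op op | op | ε.
S has alternatives sharing prefix 'op': factor to S → op S'' with S'' → ε | S S.
R has alternatives sharing prefix 'num': factor to R → num R' with R' → ε | op op.
R has alternatives sharing prefix 'op': factor to R → op R'' with R'' → ε | R num.
S' has alternatives sharing prefix 'op': factor to S' → op S''' with S''' → op | ε.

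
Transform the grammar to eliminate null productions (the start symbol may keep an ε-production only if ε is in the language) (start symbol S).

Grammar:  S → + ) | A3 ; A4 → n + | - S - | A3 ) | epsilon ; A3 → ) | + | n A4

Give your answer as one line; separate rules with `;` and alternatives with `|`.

The nullable symbols are {A4}.
ε ∉ L(G), so no ε-production is kept.
Add the nullable-subset variants: A3 → n A4 gives n A4 | n.

S → + ) | A3; A4 → n + | - S - | A3 ); A3 → ) | + | n A4 | n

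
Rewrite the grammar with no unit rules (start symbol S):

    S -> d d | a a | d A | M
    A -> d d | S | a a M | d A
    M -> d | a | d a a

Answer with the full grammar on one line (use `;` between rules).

Unit pairs: A ⇒* {M, S}; S ⇒* {M}.
Replace each nonterminal's rules with the union of the non-unit rules of every nonterminal it unit-derives.

S -> d d | a a | d A | d | a | d a a; A -> d d | a a | d A | a a M | d | a | d a a; M -> d | a | d a a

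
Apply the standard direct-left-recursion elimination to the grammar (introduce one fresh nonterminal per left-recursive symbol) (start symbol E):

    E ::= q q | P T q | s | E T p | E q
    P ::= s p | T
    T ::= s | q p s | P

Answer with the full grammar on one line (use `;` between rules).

Directly left-recursive nonterminal: E.
For E: α = {T p, q}, β = {q q, P T q, s}. Rewrite as E → β E' and E' → α E' | ε.

E ::= q q E' | P T q E' | s E'; P ::= s p | T; T ::= s | q p s | P; E' ::= T p E' | q E' | ε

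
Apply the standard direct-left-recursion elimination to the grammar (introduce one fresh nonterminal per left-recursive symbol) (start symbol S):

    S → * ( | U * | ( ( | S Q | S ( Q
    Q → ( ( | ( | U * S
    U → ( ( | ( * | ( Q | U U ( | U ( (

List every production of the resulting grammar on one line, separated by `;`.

S → * ( S' | U * S' | ( ( S'; Q → ( ( | ( | U * S; U → ( ( U' | ( * U' | ( Q U'; S' → Q S' | ( Q S' | ε; U' → U ( U' | ( ( U' | ε

Directly left-recursive nonterminals: S, U.
For S: α = {Q, ( Q}, β = {* (, U *, ( (}. Rewrite as S → β S' and S' → α S' | ε.
For U: α = {U (, ( (}, β = {( (, ( *, ( Q}. Rewrite as U → β U' and U' → α U' | ε.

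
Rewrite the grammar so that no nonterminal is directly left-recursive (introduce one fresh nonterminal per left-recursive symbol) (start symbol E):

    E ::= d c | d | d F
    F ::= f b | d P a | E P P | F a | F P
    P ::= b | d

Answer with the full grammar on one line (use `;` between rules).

E ::= d c | d | d F; F ::= f b F' | d P a F' | E P P F'; P ::= b | d; F' ::= a F' | P F' | ε

F is directly left-recursive.
For F: α = {a, P}, β = {f b, d P a, E P P}. Rewrite as F → β F' and F' → α F' | ε.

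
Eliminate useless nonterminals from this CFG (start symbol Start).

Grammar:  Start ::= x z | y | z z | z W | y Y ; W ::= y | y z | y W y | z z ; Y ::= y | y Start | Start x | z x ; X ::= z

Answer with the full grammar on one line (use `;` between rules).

Start ::= x z | y | z z | z W | y Y; W ::= y | y z | y W y | z z; Y ::= y | y Start | Start x | z x

Generating nonterminals: {Start, W, X, Y}.
Reachable from Start after that: {Start, W, Y}.
Removed useless symbols: {X} and every production mentioning them.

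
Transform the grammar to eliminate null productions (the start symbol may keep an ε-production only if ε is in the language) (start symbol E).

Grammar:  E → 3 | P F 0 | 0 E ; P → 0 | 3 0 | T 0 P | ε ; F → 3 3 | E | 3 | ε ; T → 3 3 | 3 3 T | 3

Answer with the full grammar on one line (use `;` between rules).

The nullable symbols are {F, P}.
ε ∉ L(G), so no ε-production is kept.
For each production, add variants omitting each subset of nullable occurrences: E → P F 0 gives P F 0 | P 0 | F 0 | 0. P → T 0 P gives T 0 P | T 0.

E → 3 | P F 0 | P 0 | F 0 | 0 | 0 E; P → 0 | 3 0 | T 0 P | T 0; F → 3 3 | E | 3; T → 3 3 | 3 3 T | 3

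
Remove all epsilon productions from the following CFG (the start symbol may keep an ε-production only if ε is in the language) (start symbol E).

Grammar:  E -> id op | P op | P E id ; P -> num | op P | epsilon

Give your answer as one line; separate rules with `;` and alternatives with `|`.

Nullable set = {P}.
ε ∉ L(G), so no ε-production is kept.
Add the nullable-subset variants: E → P op gives P op | op. E → P E id gives P E id | E id. P → op P gives op P | op.

E -> id op | P op | op | P E id | E id; P -> num | op P | op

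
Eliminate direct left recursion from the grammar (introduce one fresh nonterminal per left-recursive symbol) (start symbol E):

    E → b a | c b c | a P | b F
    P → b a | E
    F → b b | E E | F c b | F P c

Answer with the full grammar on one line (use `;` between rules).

E → b a | c b c | a P | b F; P → b a | E; F → b b F' | E E F'; F' → c b F' | P c F' | ε

Left recursion appears on F.
For F: α = {c b, P c}, β = {b b, E E}. Rewrite as F → β F' and F' → α F' | ε.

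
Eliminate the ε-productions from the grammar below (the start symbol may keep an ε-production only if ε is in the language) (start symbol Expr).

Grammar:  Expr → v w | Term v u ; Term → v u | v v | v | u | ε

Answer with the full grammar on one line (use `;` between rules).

Expr → v w | Term v u | v u; Term → v u | v v | v | u

The nullable symbols are {Term}.
ε ∉ L(G), so no ε-production is kept.
Add the nullable-subset variants: Expr → Term v u gives Term v u | v u.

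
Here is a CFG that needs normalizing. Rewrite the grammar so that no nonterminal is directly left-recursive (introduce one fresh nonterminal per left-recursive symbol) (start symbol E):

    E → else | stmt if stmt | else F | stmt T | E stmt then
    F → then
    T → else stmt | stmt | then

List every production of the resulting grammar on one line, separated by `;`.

E → else E' | stmt if stmt E' | else F E' | stmt T E'; F → then; T → else stmt | stmt | then; E' → stmt then E' | ε

Left recursion appears on E.
For E: α = {stmt then}, β = {else, stmt if stmt, else F, stmt T}. Rewrite as E → β E' and E' → α E' | ε.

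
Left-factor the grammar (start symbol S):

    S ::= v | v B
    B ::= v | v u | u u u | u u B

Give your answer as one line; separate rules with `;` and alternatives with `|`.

S ::= v S'; B ::= u u B' | v B''; S' ::= ε | B; B' ::= u | B; B'' ::= ε | u

S has alternatives sharing prefix 'v': factor to S → v S' with S' → ε | B.
B has alternatives sharing prefix 'u u': factor to B → u u B' with B' → u | B.
B has alternatives sharing prefix 'v': factor to B → v B'' with B'' → ε | u.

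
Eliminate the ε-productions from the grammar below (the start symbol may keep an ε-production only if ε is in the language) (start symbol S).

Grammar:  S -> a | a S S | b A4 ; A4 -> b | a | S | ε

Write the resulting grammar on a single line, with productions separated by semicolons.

The nullable symbols are {A4}.
ε ∉ L(G), so no ε-production is kept.
Add the nullable-subset variants: S → b A4 gives b A4 | b.

S -> a | a S S | b A4 | b; A4 -> b | a | S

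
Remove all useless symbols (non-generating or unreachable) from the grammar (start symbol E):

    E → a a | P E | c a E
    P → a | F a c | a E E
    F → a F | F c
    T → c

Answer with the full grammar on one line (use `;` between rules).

Generating nonterminals: {E, P, T}.
Reachable from E after that: {E, P}.
Removed useless symbols: {F, T} and every production mentioning them.

E → a a | P E | c a E; P → a | a E E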